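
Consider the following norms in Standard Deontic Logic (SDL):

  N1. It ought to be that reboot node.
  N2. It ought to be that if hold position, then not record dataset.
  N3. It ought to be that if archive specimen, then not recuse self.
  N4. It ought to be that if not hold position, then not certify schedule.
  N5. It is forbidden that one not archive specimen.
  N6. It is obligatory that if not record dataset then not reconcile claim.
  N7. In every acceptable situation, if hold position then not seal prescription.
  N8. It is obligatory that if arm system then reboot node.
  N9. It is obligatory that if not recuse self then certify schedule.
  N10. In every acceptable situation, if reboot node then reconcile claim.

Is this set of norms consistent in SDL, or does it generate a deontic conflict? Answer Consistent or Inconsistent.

Inconsistent

Premise 1 gives O(reboot_node).
Applying K to premise 10 (O(reboot_node → reconcile_claim)) and O(reboot_node) yields O(reconcile_claim).
Premise 6, O(¬record_dataset → ¬reconcile_claim), contraposes to O(reconcile_claim → record_dataset); with O(reconcile_claim) we get O(record_dataset).
Premise 2 is O(hold_position → ¬record_dataset); contrapositively O(record_dataset → ¬hold_position). Since O(record_dataset) holds, K gives O(¬hold_position).
Applying K to premise 4 (O(¬hold_position → ¬certify_schedule)) and O(¬hold_position) yields O(¬certify_schedule).
The contrapositive of premise 9 (O(¬recuse_self → certify_schedule)) is O(¬certify_schedule → recuse_self), and O(¬certify_schedule) is already established, so O(recuse_self).
Premise 3 is O(archive_specimen → ¬recuse_self); contrapositively O(recuse_self → ¬archive_specimen). Since O(recuse_self) holds, K gives O(¬archive_specimen).
Yet premise 5 is F(¬archive_specimen), i.e. O(archive_specimen).
We now have both O(¬archive_specimen) and O(archive_specimen) — archive_specimen is simultaneously obligatory and forbidden, violating the D-axiom.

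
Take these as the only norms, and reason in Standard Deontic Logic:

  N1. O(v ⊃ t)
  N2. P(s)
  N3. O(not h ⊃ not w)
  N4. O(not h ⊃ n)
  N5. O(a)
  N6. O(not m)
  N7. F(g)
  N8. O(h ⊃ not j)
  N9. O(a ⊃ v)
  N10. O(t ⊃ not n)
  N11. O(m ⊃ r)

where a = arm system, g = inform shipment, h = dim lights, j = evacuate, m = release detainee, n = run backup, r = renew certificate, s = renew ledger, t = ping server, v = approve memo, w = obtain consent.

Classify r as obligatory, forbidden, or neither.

Premise 11 is O(m ⊃ r), but O(m) is not derivable from the premises, so it does not yield O(r).
No premise or chain of K-axiom applications forces O(r), and none forces O(not r). So r is neither obligatory nor forbidden under these norms.

Neither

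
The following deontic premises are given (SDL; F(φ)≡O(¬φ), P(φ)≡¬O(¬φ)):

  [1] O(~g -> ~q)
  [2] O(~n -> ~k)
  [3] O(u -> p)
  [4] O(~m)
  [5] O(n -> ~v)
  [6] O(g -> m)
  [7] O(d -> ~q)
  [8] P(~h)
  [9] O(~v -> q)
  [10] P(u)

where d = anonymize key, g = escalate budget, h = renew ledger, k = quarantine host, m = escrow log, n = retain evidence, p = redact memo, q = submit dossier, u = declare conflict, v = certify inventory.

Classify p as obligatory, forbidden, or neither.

Neither

Premise 3 is O(u -> p), but O(u) is not derivable from the premises (the permission P(u) asserts only ~O(~u), not O(u)), so it does not yield O(p).
No premise or chain of K-axiom applications forces O(p), and none forces O(~p). So p is neither obligatory nor forbidden under these norms.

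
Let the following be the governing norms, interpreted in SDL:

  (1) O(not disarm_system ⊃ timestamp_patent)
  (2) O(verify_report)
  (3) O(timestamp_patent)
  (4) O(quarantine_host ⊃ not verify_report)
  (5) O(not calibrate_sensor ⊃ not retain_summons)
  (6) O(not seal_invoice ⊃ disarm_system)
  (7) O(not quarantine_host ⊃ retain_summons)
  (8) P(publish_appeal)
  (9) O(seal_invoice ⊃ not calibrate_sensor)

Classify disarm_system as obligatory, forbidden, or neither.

Obligatory

Premise 2 gives O(verify_report).
The contrapositive of premise 4 (O(quarantine_host ⊃ not verify_report)) is O(verify_report ⊃ not quarantine_host), and O(verify_report) is already established, so O(not quarantine_host).
Premise 7 is O(not quarantine_host ⊃ retain_summons); since O(not quarantine_host), deontic closure gives O(retain_summons).
The contrapositive of premise 5 (O(not calibrate_sensor ⊃ not retain_summons)) is O(retain_summons ⊃ calibrate_sensor), and O(retain_summons) is already established, so O(calibrate_sensor).
The contrapositive of premise 9 (O(seal_invoice ⊃ not calibrate_sensor)) is O(calibrate_sensor ⊃ not seal_invoice), and O(calibrate_sensor) is already established, so O(not seal_invoice).
From O(not seal_invoice) and premise 6, O(not seal_invoice ⊃ disarm_system), we obtain O(disarm_system).
Premises 1, 3, 8 do not contribute to this derivation.
Hence disarm_system is obligatory.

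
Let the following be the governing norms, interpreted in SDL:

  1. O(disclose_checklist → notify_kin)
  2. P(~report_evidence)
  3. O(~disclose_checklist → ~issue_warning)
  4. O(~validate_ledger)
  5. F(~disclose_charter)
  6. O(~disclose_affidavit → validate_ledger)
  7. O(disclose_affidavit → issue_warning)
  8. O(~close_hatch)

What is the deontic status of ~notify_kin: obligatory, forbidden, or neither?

Premise 4 states O(~validate_ledger) outright.
Premise 6, O(~disclose_affidavit → validate_ledger), contraposes to O(~validate_ledger → disclose_affidavit); with O(~validate_ledger) we get O(disclose_affidavit).
From O(disclose_affidavit) and premise 7, O(disclose_affidavit → issue_warning), we obtain O(issue_warning).
Premise 3, O(~disclose_checklist → ~issue_warning), contraposes to O(issue_warning → disclose_checklist); with O(issue_warning) we get O(disclose_checklist).
Applying K to premise 1 (O(disclose_checklist → notify_kin)) and O(disclose_checklist) yields O(notify_kin).
Premises 2, 5, 8 do not contribute to this derivation.
Thus O(notify_kin), which is F(~notify_kin): ~notify_kin is forbidden.

Forbidden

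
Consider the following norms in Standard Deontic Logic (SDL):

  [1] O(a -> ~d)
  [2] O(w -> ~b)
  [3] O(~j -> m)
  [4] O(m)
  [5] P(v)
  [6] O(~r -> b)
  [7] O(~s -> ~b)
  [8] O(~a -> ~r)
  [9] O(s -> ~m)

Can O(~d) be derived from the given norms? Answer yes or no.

Yes

From premise 4 we have O(m).
The contrapositive of premise 9 (O(s -> ~m)) is O(m -> ~s), and O(m) is already established, so O(~s).
With premise 7, O(~s -> ~b), the K-axiom yields O(~b).
Premise 6, O(~r -> b), contraposes to O(~b -> r); with O(~b) we get O(r).
Premise 8, O(~a -> ~r), contraposes to O(r -> a); with O(r) we get O(a).
Premise 1 is O(a -> ~d); since O(a), deontic closure gives O(~d).
Premises 2, 3, 5 do not contribute to this derivation.
So O(~d) follows.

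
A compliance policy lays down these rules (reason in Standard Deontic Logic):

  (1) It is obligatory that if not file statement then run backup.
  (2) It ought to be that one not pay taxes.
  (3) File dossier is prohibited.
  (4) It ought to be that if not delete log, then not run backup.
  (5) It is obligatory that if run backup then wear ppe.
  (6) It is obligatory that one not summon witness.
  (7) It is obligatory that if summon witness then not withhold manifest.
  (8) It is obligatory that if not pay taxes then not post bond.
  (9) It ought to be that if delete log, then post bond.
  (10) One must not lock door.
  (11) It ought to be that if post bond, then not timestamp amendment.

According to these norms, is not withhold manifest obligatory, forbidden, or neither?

Premise 7 is O(summon_witness → ¬withhold_manifest), but O(summon_witness) is not derivable from the premises, so it does not yield O(¬withhold_manifest).
No premise or chain of K-axiom applications forces O(¬withhold_manifest), and none forces O(withhold_manifest). So ¬withhold_manifest is neither obligatory nor forbidden under these norms.

Neither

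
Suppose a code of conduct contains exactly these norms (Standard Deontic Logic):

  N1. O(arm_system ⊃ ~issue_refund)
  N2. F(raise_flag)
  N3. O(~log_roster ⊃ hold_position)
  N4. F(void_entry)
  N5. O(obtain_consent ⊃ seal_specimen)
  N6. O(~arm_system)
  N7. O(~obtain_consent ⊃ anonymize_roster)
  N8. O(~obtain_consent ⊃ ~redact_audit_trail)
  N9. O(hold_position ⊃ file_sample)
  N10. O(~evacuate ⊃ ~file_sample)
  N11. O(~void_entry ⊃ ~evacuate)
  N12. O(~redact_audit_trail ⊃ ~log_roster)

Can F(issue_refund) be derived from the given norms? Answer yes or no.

Premise 1 is O(arm_system ⊃ ~issue_refund), but O(arm_system) is not derivable from the premises, so it does not yield O(~issue_refund).
No other premise forces O(~issue_refund). An ideal world satisfying every premise can still have issue_refund true, so F(issue_refund) is not derivable.

No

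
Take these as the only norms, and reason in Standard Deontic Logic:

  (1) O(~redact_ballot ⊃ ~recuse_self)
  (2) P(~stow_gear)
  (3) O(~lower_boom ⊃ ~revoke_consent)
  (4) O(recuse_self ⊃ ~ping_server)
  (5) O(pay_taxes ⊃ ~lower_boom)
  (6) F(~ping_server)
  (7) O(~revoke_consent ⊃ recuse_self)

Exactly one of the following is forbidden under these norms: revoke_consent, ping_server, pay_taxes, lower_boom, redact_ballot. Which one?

pay_taxes

Premise 6, F(~ping_server), is equivalent to O(ping_server).
Premise 4, O(recuse_self ⊃ ~ping_server), contraposes to O(ping_server ⊃ ~recuse_self); with O(ping_server) we get O(~recuse_self).
The contrapositive of premise 7 (O(~revoke_consent ⊃ recuse_self)) is O(~recuse_self ⊃ revoke_consent), and O(~recuse_self) is already established, so O(revoke_consent).
Premise 3 is O(~lower_boom ⊃ ~revoke_consent); contrapositively O(revoke_consent ⊃ lower_boom). Since O(revoke_consent) holds, K gives O(lower_boom).
The contrapositive of premise 5 (O(pay_taxes ⊃ ~lower_boom)) is O(lower_boom ⊃ ~pay_taxes), and O(lower_boom) is already established, so O(~pay_taxes).
So O(~pay_taxes) holds, i.e. pay_taxes is forbidden. None of the other listed options is forbidden under the premises.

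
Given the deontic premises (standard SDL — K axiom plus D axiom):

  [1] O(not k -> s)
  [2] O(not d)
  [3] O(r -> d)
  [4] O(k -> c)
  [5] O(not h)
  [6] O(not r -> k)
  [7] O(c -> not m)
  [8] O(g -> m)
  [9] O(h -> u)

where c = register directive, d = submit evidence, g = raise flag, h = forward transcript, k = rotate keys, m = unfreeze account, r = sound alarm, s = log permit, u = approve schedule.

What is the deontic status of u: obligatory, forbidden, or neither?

Neither

Premise 9 is O(h -> u), but O(h) is not derivable from the premises, so it does not yield O(u).
No premise or chain of K-axiom applications forces O(u), and none forces O(not u). So u is neither obligatory nor forbidden under these norms.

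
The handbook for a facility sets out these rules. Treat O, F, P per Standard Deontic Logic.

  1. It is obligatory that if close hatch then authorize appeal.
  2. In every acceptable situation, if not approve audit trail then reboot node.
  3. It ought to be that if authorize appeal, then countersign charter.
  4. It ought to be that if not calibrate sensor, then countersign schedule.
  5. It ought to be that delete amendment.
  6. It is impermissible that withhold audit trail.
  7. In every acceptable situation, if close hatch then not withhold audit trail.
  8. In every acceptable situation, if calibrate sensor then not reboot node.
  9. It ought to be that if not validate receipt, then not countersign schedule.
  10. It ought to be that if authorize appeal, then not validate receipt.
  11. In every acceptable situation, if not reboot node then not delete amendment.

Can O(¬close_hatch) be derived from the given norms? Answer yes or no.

Premise 5 states O(delete_amendment) outright.
Premise 11, O(¬reboot_node → ¬delete_amendment), contraposes to O(delete_amendment → reboot_node); with O(delete_amendment) we get O(reboot_node).
The contrapositive of premise 8 (O(calibrate_sensor → ¬reboot_node)) is O(reboot_node → ¬calibrate_sensor), and O(reboot_node) is already established, so O(¬calibrate_sensor).
From O(¬calibrate_sensor) and premise 4, O(¬calibrate_sensor → countersign_schedule), we obtain O(countersign_schedule).
Premise 9 is O(¬validate_receipt → ¬countersign_schedule); contrapositively O(countersign_schedule → validate_receipt). Since O(countersign_schedule) holds, K gives O(validate_receipt).
Premise 10 is O(authorize_appeal → ¬validate_receipt); contrapositively O(validate_receipt → ¬authorize_appeal). Since O(validate_receipt) holds, K gives O(¬authorize_appeal).
Premise 1, O(close_hatch → authorize_appeal), contraposes to O(¬authorize_appeal → ¬close_hatch); with O(¬authorize_appeal) we get O(¬close_hatch).
Premises 2, 3, 6, 7 do not contribute to this derivation.
So O(¬close_hatch) follows.

Yes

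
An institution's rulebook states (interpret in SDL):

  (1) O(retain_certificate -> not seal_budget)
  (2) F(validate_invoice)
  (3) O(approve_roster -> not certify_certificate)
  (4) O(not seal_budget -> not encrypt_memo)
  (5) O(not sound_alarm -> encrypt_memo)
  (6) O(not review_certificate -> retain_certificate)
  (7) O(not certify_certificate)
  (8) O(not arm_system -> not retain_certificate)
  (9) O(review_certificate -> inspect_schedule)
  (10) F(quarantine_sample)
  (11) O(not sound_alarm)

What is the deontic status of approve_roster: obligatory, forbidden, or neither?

Premise 3 is O(approve_roster -> not certify_certificate); even if O(not certify_certificate) held, inferring O(approve_roster) would be affirming the consequent — invalid.
No premise or chain of K-axiom applications forces O(approve_roster), and none forces O(not approve_roster). So approve_roster is neither obligatory nor forbidden under these norms.

Neither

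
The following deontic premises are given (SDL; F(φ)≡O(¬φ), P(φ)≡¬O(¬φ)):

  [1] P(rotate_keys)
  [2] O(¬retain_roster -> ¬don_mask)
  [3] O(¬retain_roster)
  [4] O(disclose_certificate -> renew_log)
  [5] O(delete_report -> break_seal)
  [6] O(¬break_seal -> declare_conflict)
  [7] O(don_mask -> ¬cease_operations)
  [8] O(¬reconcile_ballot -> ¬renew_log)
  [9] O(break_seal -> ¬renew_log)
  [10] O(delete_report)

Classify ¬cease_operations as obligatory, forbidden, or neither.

Neither

Premise 7 is O(don_mask -> ¬cease_operations), but O(don_mask) is not derivable from the premises, so it does not yield O(¬cease_operations).
No premise or chain of K-axiom applications forces O(¬cease_operations), and none forces O(cease_operations). So ¬cease_operations is neither obligatory nor forbidden under these norms.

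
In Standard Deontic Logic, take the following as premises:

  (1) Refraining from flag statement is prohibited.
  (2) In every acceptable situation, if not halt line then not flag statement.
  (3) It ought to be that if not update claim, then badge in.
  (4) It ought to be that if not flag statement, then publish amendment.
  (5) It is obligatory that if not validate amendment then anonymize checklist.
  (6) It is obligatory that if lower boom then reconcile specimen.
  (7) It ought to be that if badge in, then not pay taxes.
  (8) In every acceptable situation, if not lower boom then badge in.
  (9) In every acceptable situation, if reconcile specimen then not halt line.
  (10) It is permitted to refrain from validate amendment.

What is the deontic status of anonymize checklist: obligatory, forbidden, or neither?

Premise 5 is O(¬validate_amendment → anonymize_checklist), but O(¬validate_amendment) is not derivable from the premises (the permission P(¬validate_amendment) asserts only ¬O(validate_amendment), not O(¬validate_amendment)), so it does not yield O(anonymize_checklist).
No premise or chain of K-axiom applications forces O(anonymize_checklist), and none forces O(¬anonymize_checklist). So anonymize_checklist is neither obligatory nor forbidden under these norms.

Neither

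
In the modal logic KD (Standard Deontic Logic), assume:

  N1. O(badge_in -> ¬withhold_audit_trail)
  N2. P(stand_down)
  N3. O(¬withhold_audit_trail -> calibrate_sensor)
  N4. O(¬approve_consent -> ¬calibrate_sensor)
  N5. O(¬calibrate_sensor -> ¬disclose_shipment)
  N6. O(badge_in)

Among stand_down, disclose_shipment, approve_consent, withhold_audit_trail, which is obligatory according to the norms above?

Premise 6 states O(badge_in) outright.
With premise 1, O(badge_in -> ¬withhold_audit_trail), the K-axiom yields O(¬withhold_audit_trail).
With premise 3, O(¬withhold_audit_trail -> calibrate_sensor), the K-axiom yields O(calibrate_sensor).
Premise 4, O(¬approve_consent -> ¬calibrate_sensor), contraposes to O(calibrate_sensor -> approve_consent); with O(calibrate_sensor) we get O(approve_consent).
So O(approve_consent) holds — approve_consent is obligatory. None of the other listed options is made obligatory by any chain of premises.

approve_consent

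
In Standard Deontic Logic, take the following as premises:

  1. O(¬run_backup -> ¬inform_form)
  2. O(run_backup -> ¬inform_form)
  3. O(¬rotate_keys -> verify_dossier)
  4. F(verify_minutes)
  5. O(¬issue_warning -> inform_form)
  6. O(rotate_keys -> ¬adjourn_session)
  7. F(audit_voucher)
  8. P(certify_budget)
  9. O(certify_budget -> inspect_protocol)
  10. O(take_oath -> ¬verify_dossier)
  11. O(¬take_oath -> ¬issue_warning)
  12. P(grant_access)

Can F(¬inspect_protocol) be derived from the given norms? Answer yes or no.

No

Premise 9 is O(certify_budget -> inspect_protocol), but O(certify_budget) is not derivable from the premises (the permission P(certify_budget) asserts only ¬O(¬certify_budget), not O(certify_budget)), so it does not yield O(inspect_protocol).
No other premise forces O(inspect_protocol). An ideal world satisfying every premise can still have ¬inspect_protocol true, so F(¬inspect_protocol) is not derivable.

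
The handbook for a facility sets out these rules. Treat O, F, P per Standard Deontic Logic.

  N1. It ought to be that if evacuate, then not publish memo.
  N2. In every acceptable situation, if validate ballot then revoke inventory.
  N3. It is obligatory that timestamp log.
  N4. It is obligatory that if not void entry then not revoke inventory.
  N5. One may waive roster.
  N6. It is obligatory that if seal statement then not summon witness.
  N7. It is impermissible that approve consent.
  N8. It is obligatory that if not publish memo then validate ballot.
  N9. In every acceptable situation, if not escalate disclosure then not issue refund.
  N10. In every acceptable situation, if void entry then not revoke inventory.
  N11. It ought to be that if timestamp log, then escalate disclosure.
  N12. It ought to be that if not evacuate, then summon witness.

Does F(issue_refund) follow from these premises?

No

Premise 9 is O(¬escalate_disclosure → ¬issue_refund), but O(¬escalate_disclosure) is not derivable from the premises, so it does not yield O(¬issue_refund).
No other premise forces O(¬issue_refund). An ideal world satisfying every premise can still have issue_refund true, so F(issue_refund) is not derivable.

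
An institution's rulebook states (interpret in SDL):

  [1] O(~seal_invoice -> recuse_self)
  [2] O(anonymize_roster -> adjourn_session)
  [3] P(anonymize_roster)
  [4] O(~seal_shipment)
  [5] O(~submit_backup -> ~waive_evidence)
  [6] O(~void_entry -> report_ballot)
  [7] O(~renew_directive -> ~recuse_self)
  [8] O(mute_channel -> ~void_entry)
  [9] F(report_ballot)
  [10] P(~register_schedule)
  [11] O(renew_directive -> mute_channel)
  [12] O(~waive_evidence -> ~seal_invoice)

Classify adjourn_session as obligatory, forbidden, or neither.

Neither

Premise 2 is O(anonymize_roster -> adjourn_session), but O(anonymize_roster) is not derivable from the premises (the permission P(anonymize_roster) asserts only ~O(~anonymize_roster), not O(anonymize_roster)), so it does not yield O(adjourn_session).
No premise or chain of K-axiom applications forces O(adjourn_session), and none forces O(~adjourn_session). So adjourn_session is neither obligatory nor forbidden under these norms.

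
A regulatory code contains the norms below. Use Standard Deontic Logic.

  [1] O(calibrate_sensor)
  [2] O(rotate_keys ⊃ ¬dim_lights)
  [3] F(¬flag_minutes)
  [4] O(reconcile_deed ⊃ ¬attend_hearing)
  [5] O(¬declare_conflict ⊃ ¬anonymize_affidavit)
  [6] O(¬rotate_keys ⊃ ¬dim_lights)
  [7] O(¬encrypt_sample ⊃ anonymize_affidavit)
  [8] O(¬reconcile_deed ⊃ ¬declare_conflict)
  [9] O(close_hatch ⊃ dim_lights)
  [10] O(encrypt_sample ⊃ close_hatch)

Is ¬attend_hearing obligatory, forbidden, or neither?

By case analysis on ¬rotate_keys: premise 6 gives O(¬rotate_keys ⊃ ¬dim_lights) and premise 2 gives O(rotate_keys ⊃ ¬dim_lights), so O(¬dim_lights) either way.
Premise 9, O(close_hatch ⊃ dim_lights), contraposes to O(¬dim_lights ⊃ ¬close_hatch); with O(¬dim_lights) we get O(¬close_hatch).
Premise 10 is O(encrypt_sample ⊃ close_hatch); contrapositively O(¬close_hatch ⊃ ¬encrypt_sample). Since O(¬close_hatch) holds, K gives O(¬encrypt_sample).
Premise 7 is O(¬encrypt_sample ⊃ anonymize_affidavit); since O(¬encrypt_sample), deontic closure gives O(anonymize_affidavit).
The contrapositive of premise 5 (O(¬declare_conflict ⊃ ¬anonymize_affidavit)) is O(anonymize_affidavit ⊃ declare_conflict), and O(anonymize_affidavit) is already established, so O(declare_conflict).
The contrapositive of premise 8 (O(¬reconcile_deed ⊃ ¬declare_conflict)) is O(declare_conflict ⊃ reconcile_deed), and O(declare_conflict) is already established, so O(reconcile_deed).
With premise 4, O(reconcile_deed ⊃ ¬attend_hearing), the K-axiom yields O(¬attend_hearing).
Premises 1, 3 do not contribute to this derivation.
Hence ¬attend_hearing is obligatory.

Obligatory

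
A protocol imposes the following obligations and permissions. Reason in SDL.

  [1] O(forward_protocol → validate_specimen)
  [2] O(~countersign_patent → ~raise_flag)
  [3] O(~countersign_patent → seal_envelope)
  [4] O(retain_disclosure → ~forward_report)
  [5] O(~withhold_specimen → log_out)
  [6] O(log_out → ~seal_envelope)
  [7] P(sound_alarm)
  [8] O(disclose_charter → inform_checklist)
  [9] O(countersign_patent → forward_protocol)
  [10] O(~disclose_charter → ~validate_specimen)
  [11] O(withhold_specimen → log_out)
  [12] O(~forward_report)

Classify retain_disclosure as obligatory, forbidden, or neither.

Neither

Premise 4 is O(retain_disclosure → ~forward_report); even if O(~forward_report) held, inferring O(retain_disclosure) would be affirming the consequent — invalid.
No premise or chain of K-axiom applications forces O(retain_disclosure), and none forces O(~retain_disclosure). So retain_disclosure is neither obligatory nor forbidden under these norms.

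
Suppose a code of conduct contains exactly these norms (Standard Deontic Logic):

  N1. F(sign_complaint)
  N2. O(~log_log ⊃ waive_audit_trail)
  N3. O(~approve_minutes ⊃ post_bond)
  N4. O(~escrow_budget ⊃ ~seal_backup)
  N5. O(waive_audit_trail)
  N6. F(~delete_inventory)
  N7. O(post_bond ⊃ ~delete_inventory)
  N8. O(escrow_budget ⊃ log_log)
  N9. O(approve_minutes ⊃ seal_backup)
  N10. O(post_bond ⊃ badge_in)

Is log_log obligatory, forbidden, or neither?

Premise 6 is F(~delete_inventory), i.e. O(delete_inventory).
Premise 7 is O(post_bond ⊃ ~delete_inventory); contrapositively O(delete_inventory ⊃ ~post_bond). Since O(delete_inventory) holds, K gives O(~post_bond).
Premise 3 is O(~approve_minutes ⊃ post_bond); contrapositively O(~post_bond ⊃ approve_minutes). Since O(~post_bond) holds, K gives O(approve_minutes).
Premise 9 is O(approve_minutes ⊃ seal_backup); since O(approve_minutes), deontic closure gives O(seal_backup).
The contrapositive of premise 4 (O(~escrow_budget ⊃ ~seal_backup)) is O(seal_backup ⊃ escrow_budget), and O(seal_backup) is already established, so O(escrow_budget).
Applying K to premise 8 (O(escrow_budget ⊃ log_log)) and O(escrow_budget) yields O(log_log).
Premises 1, 2, 5, 10 do not contribute to this derivation.
Hence log_log is obligatory.

Obligatory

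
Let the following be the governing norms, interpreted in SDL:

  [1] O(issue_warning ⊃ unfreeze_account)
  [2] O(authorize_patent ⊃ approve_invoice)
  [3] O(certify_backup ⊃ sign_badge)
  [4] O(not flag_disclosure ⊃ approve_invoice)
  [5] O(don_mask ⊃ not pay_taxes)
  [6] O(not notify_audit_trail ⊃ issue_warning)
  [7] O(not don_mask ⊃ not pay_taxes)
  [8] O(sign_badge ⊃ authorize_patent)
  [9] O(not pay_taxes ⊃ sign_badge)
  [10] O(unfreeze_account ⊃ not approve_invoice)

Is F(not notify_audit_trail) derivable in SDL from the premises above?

Premises 7 and 5 are O(not don_mask ⊃ not pay_taxes) and O(don_mask ⊃ not pay_taxes); every ideal world satisfies not don_mask or don_mask, so in either case not pay_taxes holds — hence O(not pay_taxes).
Applying K to premise 9 (O(not pay_taxes ⊃ sign_badge)) and O(not pay_taxes) yields O(sign_badge).
Applying K to premise 8 (O(sign_badge ⊃ authorize_patent)) and O(sign_badge) yields O(authorize_patent).
Premise 2 is O(authorize_patent ⊃ approve_invoice); since O(authorize_patent), deontic closure gives O(approve_invoice).
The contrapositive of premise 10 (O(unfreeze_account ⊃ not approve_invoice)) is O(approve_invoice ⊃ not unfreeze_account), and O(approve_invoice) is already established, so O(not unfreeze_account).
Premise 1 is O(issue_warning ⊃ unfreeze_account); contrapositively O(not unfreeze_account ⊃ not issue_warning). Since O(not unfreeze_account) holds, K gives O(not issue_warning).
Premise 6 is O(not notify_audit_trail ⊃ issue_warning); contrapositively O(not issue_warning ⊃ notify_audit_trail). Since O(not issue_warning) holds, K gives O(notify_audit_trail).
Premises 3, 4 do not contribute to this derivation.
So O(notify_audit_trail) holds, i.e. F(not notify_audit_trail). The claim follows.

Yes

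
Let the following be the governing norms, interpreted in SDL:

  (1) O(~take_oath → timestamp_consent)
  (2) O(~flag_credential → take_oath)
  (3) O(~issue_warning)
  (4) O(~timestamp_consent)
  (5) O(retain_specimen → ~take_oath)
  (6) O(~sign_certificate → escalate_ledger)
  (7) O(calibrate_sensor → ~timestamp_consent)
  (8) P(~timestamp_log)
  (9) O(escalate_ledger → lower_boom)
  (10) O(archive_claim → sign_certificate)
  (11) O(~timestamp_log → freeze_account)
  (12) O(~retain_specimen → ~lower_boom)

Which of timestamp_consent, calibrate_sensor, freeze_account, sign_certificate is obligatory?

Premise 4 gives O(~timestamp_consent).
Premise 1, O(~take_oath → timestamp_consent), contraposes to O(~timestamp_consent → take_oath); with O(~timestamp_consent) we get O(take_oath).
Premise 5 is O(retain_specimen → ~take_oath); contrapositively O(take_oath → ~retain_specimen). Since O(take_oath) holds, K gives O(~retain_specimen).
From O(~retain_specimen) and premise 12, O(~retain_specimen → ~lower_boom), we obtain O(~lower_boom).
The contrapositive of premise 9 (O(escalate_ledger → lower_boom)) is O(~lower_boom → ~escalate_ledger), and O(~lower_boom) is already established, so O(~escalate_ledger).
Premise 6 is O(~sign_certificate → escalate_ledger); contrapositively O(~escalate_ledger → sign_certificate). Since O(~escalate_ledger) holds, K gives O(sign_certificate).
So O(sign_certificate) holds — sign_certificate is obligatory. None of the other listed options is made obligatory by any chain of premises.

sign_certificate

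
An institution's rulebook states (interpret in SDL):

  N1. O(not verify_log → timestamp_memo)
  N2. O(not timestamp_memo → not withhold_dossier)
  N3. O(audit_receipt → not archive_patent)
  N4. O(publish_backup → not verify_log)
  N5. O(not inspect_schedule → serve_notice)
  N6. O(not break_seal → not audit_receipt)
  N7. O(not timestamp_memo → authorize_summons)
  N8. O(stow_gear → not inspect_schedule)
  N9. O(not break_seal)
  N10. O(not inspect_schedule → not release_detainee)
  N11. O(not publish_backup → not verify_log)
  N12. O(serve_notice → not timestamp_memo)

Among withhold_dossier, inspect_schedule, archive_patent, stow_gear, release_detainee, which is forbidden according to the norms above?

Premises 4 and 11 are O(publish_backup → not verify_log) and O(not publish_backup → not verify_log); every ideal world satisfies publish_backup or not publish_backup, so in either case not verify_log holds — hence O(not verify_log).
Premise 1 is O(not verify_log → timestamp_memo); since O(not verify_log), deontic closure gives O(timestamp_memo).
The contrapositive of premise 12 (O(serve_notice → not timestamp_memo)) is O(timestamp_memo → not serve_notice), and O(timestamp_memo) is already established, so O(not serve_notice).
Premise 5 is O(not inspect_schedule → serve_notice); contrapositively O(not serve_notice → inspect_schedule). Since O(not serve_notice) holds, K gives O(inspect_schedule).
Premise 8, O(stow_gear → not inspect_schedule), contraposes to O(inspect_schedule → not stow_gear); with O(inspect_schedule) we get O(not stow_gear).
So O(not stow_gear) holds, i.e. stow_gear is forbidden. None of the other listed options is forbidden under the premises.

stow_gear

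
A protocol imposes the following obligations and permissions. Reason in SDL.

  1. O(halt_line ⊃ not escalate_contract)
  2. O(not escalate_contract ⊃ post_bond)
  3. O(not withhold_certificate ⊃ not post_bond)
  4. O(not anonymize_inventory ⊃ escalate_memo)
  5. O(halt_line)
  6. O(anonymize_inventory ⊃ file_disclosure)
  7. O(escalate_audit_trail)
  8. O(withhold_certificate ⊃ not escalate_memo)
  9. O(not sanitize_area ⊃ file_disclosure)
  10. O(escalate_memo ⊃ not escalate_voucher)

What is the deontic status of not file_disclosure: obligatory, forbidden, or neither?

Forbidden

Premise 5 gives O(halt_line).
With premise 1, O(halt_line ⊃ not escalate_contract), the K-axiom yields O(not escalate_contract).
With premise 2, O(not escalate_contract ⊃ post_bond), the K-axiom yields O(post_bond).
Premise 3, O(not withhold_certificate ⊃ not post_bond), contraposes to O(post_bond ⊃ withhold_certificate); with O(post_bond) we get O(withhold_certificate).
Applying K to premise 8 (O(withhold_certificate ⊃ not escalate_memo)) and O(withhold_certificate) yields O(not escalate_memo).
The contrapositive of premise 4 (O(not anonymize_inventory ⊃ escalate_memo)) is O(not escalate_memo ⊃ anonymize_inventory), and O(not escalate_memo) is already established, so O(anonymize_inventory).
With premise 6, O(anonymize_inventory ⊃ file_disclosure), the K-axiom yields O(file_disclosure).
Premises 7, 9, 10 do not contribute to this derivation.
Thus O(file_disclosure), which is F(not file_disclosure): not file_disclosure is forbidden.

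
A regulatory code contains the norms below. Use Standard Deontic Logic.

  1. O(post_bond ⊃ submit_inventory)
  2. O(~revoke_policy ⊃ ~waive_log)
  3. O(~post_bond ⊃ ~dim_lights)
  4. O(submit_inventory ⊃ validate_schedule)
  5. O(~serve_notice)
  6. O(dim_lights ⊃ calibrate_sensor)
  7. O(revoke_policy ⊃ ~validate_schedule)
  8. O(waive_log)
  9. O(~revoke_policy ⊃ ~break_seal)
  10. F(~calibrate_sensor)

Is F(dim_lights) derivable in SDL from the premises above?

Premise 8 gives O(waive_log).
Premise 2, O(~revoke_policy ⊃ ~waive_log), contraposes to O(waive_log ⊃ revoke_policy); with O(waive_log) we get O(revoke_policy).
Premise 7 is O(revoke_policy ⊃ ~validate_schedule); since O(revoke_policy), deontic closure gives O(~validate_schedule).
Premise 4, O(submit_inventory ⊃ validate_schedule), contraposes to O(~validate_schedule ⊃ ~submit_inventory); with O(~validate_schedule) we get O(~submit_inventory).
The contrapositive of premise 1 (O(post_bond ⊃ submit_inventory)) is O(~submit_inventory ⊃ ~post_bond), and O(~submit_inventory) is already established, so O(~post_bond).
Premise 3 is O(~post_bond ⊃ ~dim_lights); since O(~post_bond), deontic closure gives O(~dim_lights).
Premises 5, 6, 9, 10 do not contribute to this derivation.
So O(~dim_lights) holds, i.e. F(dim_lights). The claim follows.

Yes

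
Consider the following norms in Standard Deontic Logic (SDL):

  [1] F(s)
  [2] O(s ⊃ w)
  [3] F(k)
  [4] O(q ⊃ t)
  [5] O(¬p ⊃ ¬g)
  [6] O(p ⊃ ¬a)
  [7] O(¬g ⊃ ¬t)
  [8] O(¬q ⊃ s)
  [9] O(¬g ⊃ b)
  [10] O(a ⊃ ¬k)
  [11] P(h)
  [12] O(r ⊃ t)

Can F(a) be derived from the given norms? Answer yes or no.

Yes

Premise 1 is F(s), i.e. O(¬s).
Premise 8, O(¬q ⊃ s), contraposes to O(¬s ⊃ q); with O(¬s) we get O(q).
Applying K to premise 4 (O(q ⊃ t)) and O(q) yields O(t).
Premise 7 is O(¬g ⊃ ¬t); contrapositively O(t ⊃ g). Since O(t) holds, K gives O(g).
The contrapositive of premise 5 (O(¬p ⊃ ¬g)) is O(g ⊃ p), and O(g) is already established, so O(p).
Premise 6 is O(p ⊃ ¬a); since O(p), deontic closure gives O(¬a).
Premises 2, 3, 9, 10, 11, 12 do not contribute to this derivation.
So O(¬a) holds, i.e. F(a). The claim follows.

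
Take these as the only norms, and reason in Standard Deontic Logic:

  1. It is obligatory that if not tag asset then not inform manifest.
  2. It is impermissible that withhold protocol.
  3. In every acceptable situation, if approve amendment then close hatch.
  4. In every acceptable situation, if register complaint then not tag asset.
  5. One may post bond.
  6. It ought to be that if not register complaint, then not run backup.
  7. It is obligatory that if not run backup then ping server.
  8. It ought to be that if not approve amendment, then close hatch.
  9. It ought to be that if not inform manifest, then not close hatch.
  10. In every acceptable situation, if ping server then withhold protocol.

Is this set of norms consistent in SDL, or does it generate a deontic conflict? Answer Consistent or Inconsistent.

Inconsistent

Premises 3 and 8 cover both cases: O(approve_amendment → close_hatch) and O(¬approve_amendment → close_hatch). Since approve_amendment ∨ ¬approve_amendment is a tautology, O(close_hatch) follows.
Premise 9 is O(¬inform_manifest → ¬close_hatch); contrapositively O(close_hatch → inform_manifest). Since O(close_hatch) holds, K gives O(inform_manifest).
Premise 1, O(¬tag_asset → ¬inform_manifest), contraposes to O(inform_manifest → tag_asset); with O(inform_manifest) we get O(tag_asset).
Premise 4 is O(register_complaint → ¬tag_asset); contrapositively O(tag_asset → ¬register_complaint). Since O(tag_asset) holds, K gives O(¬register_complaint).
From O(¬register_complaint) and premise 6, O(¬register_complaint → ¬run_backup), we obtain O(¬run_backup).
Applying K to premise 7 (O(¬run_backup → ping_server)) and O(¬run_backup) yields O(ping_server).
Applying K to premise 10 (O(ping_server → withhold_protocol)) and O(ping_server) yields O(withhold_protocol).
However, F(withhold_protocol) at premise 2 amounts to O(¬withhold_protocol).
We now have both O(withhold_protocol) and O(¬withhold_protocol) — withhold_protocol is simultaneously obligatory and forbidden, violating the D-axiom.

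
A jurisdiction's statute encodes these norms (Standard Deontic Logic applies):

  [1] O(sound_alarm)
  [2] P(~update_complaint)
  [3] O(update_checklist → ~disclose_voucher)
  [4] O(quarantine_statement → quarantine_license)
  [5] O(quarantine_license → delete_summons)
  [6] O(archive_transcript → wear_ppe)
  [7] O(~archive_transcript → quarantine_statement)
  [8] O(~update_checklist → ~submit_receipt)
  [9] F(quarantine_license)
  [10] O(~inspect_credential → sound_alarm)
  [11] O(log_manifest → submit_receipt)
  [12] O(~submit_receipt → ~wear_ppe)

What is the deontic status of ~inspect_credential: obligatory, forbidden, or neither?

Premise 10 is O(~inspect_credential → sound_alarm); even if O(sound_alarm) held, inferring O(~inspect_credential) would be affirming the consequent — invalid.
No premise or chain of K-axiom applications forces O(~inspect_credential), and none forces O(inspect_credential). So ~inspect_credential is neither obligatory nor forbidden under these norms.

Neither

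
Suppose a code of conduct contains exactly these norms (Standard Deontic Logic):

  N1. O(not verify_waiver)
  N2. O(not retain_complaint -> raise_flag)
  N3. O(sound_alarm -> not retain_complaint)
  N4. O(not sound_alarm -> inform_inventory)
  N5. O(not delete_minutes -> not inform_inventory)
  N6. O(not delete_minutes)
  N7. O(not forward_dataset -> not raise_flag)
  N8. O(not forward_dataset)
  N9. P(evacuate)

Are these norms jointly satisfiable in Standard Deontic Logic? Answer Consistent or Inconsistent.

Premise 6 gives O(not delete_minutes).
From O(not delete_minutes) and premise 5, O(not delete_minutes -> not inform_inventory), we obtain O(not inform_inventory).
The contrapositive of premise 4 (O(not sound_alarm -> inform_inventory)) is O(not inform_inventory -> sound_alarm), and O(not inform_inventory) is already established, so O(sound_alarm).
With premise 3, O(sound_alarm -> not retain_complaint), the K-axiom yields O(not retain_complaint).
From O(not retain_complaint) and premise 2, O(not retain_complaint -> raise_flag), we obtain O(raise_flag).
Premise 7, O(not forward_dataset -> not raise_flag), contraposes to O(raise_flag -> forward_dataset); with O(raise_flag) we get O(forward_dataset).
But premise 8 directly asserts O(not forward_dataset).
We now have both O(forward_dataset) and O(not forward_dataset) — forward_dataset is simultaneously obligatory and forbidden, violating the D-axiom.

Inconsistent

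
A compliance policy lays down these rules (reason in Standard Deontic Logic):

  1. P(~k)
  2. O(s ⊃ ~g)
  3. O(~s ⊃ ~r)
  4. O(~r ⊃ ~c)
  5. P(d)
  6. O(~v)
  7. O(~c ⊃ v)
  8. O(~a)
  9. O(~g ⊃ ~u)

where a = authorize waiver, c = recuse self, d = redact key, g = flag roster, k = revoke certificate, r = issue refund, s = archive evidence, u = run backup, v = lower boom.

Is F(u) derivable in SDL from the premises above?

Yes

From premise 6 we have O(~v).
The contrapositive of premise 7 (O(~c ⊃ v)) is O(~v ⊃ c), and O(~v) is already established, so O(c).
Premise 4 is O(~r ⊃ ~c); contrapositively O(c ⊃ r). Since O(c) holds, K gives O(r).
Premise 3 is O(~s ⊃ ~r); contrapositively O(r ⊃ s). Since O(r) holds, K gives O(s).
With premise 2, O(s ⊃ ~g), the K-axiom yields O(~g).
With premise 9, O(~g ⊃ ~u), the K-axiom yields O(~u).
Premises 1, 5, 8 do not contribute to this derivation.
So O(~u) holds, i.e. F(u). The claim follows.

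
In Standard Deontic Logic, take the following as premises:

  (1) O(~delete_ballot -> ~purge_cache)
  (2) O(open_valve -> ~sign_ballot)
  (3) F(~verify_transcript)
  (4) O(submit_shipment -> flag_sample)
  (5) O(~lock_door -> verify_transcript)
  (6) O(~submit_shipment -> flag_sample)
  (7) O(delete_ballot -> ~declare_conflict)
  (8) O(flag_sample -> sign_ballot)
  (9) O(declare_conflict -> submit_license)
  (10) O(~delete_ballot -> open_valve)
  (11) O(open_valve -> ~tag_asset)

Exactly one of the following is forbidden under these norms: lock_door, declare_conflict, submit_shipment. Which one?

By case analysis on submit_shipment: premise 4 gives O(submit_shipment -> flag_sample) and premise 6 gives O(~submit_shipment -> flag_sample), so O(flag_sample) either way.
With premise 8, O(flag_sample -> sign_ballot), the K-axiom yields O(sign_ballot).
The contrapositive of premise 2 (O(open_valve -> ~sign_ballot)) is O(sign_ballot -> ~open_valve), and O(sign_ballot) is already established, so O(~open_valve).
Premise 10 is O(~delete_ballot -> open_valve); contrapositively O(~open_valve -> delete_ballot). Since O(~open_valve) holds, K gives O(delete_ballot).
With premise 7, O(delete_ballot -> ~declare_conflict), the K-axiom yields O(~declare_conflict).
So O(~declare_conflict) holds, i.e. declare_conflict is forbidden. None of the other listed options is forbidden under the premises.

declare_conflict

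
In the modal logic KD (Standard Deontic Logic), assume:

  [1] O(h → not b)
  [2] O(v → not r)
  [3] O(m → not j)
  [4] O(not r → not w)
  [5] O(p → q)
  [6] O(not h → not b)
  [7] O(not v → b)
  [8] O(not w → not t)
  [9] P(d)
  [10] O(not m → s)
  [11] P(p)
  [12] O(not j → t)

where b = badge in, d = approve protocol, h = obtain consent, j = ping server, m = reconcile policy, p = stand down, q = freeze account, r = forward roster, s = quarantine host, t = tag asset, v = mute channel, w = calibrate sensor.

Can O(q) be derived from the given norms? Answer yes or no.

Premise 5 is O(p → q), but O(p) is not derivable from the premises (the permission P(p) asserts only not O(not p), not O(p)), so it does not yield O(q).
No other premise forces O(q). An ideal world satisfying every premise can still have q false, so O(q) is not derivable.

No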